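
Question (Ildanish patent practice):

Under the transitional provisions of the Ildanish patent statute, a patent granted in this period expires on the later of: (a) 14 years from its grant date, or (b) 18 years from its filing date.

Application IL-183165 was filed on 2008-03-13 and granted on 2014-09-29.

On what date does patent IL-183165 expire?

(a) grant + 14 years → 29 September 2028.
(b) filing + 18 years → 13 March 2026.
Later of the two: 29 September 2028.

2028-09-29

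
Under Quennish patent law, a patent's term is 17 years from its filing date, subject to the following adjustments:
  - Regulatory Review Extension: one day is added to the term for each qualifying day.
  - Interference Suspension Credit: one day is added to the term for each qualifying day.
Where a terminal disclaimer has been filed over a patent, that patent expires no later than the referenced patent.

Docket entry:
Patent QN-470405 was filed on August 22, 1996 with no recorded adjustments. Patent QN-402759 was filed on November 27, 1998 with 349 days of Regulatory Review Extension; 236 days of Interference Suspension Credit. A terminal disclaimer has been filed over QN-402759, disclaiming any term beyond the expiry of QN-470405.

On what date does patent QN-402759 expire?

Natural term of QN-402759:
  Base: filing + 17 years → 27 November 2015.
  Regulatory Review Extension: +349 days → 10 November 2016.
  Interference Suspension Credit: +236 days → 4 July 2017.
Expiry of referenced patent QN-470405:
  Base: filing + 17 years → 22 August 2013.
Terminal disclaimer: QN-402759 expires on the earlier of 4 July 2017 and 22 August 2013.

August 22, 2013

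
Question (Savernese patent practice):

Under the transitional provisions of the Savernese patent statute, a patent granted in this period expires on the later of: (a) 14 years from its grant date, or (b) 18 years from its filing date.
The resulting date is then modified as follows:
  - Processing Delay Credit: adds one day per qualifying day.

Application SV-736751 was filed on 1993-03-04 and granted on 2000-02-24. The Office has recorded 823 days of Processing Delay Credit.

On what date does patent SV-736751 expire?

2016-05-27

(a) grant + 14 years → 24 February 2014.
(b) filing + 18 years → 4 March 2011.
Later of the two: 24 February 2014.
Processing Delay Credit: +823 days → 27 May 2016.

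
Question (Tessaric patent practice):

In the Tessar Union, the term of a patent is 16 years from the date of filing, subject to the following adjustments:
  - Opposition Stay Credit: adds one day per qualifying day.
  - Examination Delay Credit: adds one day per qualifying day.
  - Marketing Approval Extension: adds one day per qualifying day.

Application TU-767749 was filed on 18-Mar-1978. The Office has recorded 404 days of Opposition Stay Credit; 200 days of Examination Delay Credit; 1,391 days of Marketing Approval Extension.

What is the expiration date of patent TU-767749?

Base term: filing date + 16 years → 18 March 1994.
Opposition Stay Credit: +404 days → 26 April 1995.
Examination Delay Credit: +200 days → 12 November 1995.
Marketing Approval Extension: +1391 days → 3 September 1999.

September 3, 1999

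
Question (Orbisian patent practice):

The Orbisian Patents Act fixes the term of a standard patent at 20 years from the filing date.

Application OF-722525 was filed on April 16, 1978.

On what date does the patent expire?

Filing date + 20 years → 16 April 1998.

April 16, 1998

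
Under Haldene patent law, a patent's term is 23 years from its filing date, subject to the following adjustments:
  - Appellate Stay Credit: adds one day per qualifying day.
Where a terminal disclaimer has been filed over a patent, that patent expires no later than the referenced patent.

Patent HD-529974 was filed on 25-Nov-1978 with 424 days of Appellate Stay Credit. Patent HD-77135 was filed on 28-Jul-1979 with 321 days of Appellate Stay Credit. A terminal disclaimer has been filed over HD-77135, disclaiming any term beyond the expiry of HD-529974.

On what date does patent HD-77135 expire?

January 23, 2003

Natural term of HD-77135:
  Base: filing + 23 years → 28 July 2002.
  Appellate Stay Credit: +321 days → 14 June 2003.
Expiry of referenced patent HD-529974:
  Base: filing + 23 years → 25 November 2001.
  Appellate Stay Credit: +424 days → 23 January 2003.
Terminal disclaimer: HD-77135 expires on the earlier of 14 June 2003 and 23 January 2003.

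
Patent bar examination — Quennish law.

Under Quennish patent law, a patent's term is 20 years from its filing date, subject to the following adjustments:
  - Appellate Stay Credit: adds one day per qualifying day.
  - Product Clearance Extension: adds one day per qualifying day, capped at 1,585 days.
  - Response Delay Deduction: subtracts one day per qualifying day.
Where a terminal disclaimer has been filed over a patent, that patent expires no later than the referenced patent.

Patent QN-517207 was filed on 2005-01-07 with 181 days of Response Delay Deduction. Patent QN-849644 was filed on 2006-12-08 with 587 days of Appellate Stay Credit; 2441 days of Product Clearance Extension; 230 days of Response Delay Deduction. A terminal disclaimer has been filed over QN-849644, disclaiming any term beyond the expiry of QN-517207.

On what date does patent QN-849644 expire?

2024-07-10

Natural term of QN-849644:
  Base: filing + 20 years → 8 December 2026.
  Appellate Stay Credit: +587 days → 17 July 2028.
  Product Clearance Extension: 2441 days claimed exceeds the 1585-day cap, so +1585 days → 18 November 2032.
  Response Delay Deduction: −230 days → 2 April 2032.
Expiry of referenced patent QN-517207:
  Base: filing + 20 years → 7 January 2025.
  Response Delay Deduction: −181 days → 10 July 2024.
Terminal disclaimer: QN-849644 expires on the earlier of 2 April 2032 and 10 July 2024.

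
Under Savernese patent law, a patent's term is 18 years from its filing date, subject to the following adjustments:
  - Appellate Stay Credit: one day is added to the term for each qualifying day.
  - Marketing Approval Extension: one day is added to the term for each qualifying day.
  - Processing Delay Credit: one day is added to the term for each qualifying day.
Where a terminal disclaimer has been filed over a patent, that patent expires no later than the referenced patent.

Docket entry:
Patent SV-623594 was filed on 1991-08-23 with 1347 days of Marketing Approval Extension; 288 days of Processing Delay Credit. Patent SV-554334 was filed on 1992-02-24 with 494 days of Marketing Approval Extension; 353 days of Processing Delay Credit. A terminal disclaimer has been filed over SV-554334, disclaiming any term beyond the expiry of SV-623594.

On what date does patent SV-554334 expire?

2012-06-20

Natural term of SV-554334:
  Base: filing + 18 years → 24 February 2010.
  Marketing Approval Extension: +494 days → 3 July 2011.
  Processing Delay Credit: +353 days → 20 June 2012.
Expiry of referenced patent SV-623594:
  Base: filing + 18 years → 23 August 2009.
  Marketing Approval Extension: +1347 days → 1 May 2013.
  Processing Delay Credit: +288 days → 13 February 2014.
Terminal disclaimer: SV-554334 expires on the earlier of 20 June 2012 and 13 February 2014.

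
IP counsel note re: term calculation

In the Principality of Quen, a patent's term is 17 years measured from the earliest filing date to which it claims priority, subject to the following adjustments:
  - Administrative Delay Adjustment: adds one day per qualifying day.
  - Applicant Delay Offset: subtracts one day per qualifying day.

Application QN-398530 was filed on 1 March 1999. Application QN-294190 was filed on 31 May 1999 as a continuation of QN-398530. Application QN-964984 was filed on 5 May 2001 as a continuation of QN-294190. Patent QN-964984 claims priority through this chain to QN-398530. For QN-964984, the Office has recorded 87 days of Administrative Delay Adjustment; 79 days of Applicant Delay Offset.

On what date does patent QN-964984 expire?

Earliest priority filing: 1 March 1999.
Base term: 1 March 1999 + 17 years → 1 March 2016.
Administrative Delay Adjustment: +87 days → 27 May 2016.
Applicant Delay Offset: −79 days → 9 March 2016.

March 9, 2016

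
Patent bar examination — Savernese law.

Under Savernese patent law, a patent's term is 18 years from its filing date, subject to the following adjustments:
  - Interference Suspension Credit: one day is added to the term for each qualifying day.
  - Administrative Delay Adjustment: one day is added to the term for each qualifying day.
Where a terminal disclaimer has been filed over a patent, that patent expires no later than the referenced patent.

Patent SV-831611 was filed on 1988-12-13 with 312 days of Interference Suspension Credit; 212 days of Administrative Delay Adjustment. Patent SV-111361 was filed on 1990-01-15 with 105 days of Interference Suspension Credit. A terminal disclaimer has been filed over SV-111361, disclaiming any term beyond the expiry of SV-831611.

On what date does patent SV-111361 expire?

2008-04-29

Natural term of SV-111361:
  Base: filing + 18 years → 15 January 2008.
  Interference Suspension Credit: +105 days → 29 April 2008.
Expiry of referenced patent SV-831611:
  Base: filing + 18 years → 13 December 2006.
  Interference Suspension Credit: +312 days → 21 October 2007.
  Administrative Delay Adjustment: +212 days → 20 May 2008.
Terminal disclaimer: SV-111361 expires on the earlier of 29 April 2008 and 20 May 2008.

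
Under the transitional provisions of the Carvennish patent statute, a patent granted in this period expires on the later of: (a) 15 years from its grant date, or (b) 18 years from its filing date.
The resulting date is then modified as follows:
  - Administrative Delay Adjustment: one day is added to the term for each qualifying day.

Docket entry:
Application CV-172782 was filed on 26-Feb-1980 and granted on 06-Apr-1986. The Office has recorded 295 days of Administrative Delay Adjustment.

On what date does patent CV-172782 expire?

(a) grant + 15 years → 6 April 2001.
(b) filing + 18 years → 26 February 1998.
Later of the two: 6 April 2001.
Administrative Delay Adjustment: +295 days → 26 January 2002.

2002-01-26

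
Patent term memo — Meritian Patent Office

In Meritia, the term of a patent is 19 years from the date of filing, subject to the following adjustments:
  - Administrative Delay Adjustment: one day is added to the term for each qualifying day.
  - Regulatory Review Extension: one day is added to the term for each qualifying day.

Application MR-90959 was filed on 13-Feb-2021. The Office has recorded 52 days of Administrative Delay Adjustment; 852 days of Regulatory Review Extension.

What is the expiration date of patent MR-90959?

Base term: filing date + 19 years → 13 February 2040.
Administrative Delay Adjustment: +52 days → 5 April 2040.
Regulatory Review Extension: +852 days → 5 August 2042.

2042-08-05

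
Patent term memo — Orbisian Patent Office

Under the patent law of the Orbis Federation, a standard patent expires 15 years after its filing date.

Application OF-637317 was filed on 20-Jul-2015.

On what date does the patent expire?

Filing date + 15 years → 20 July 2030.

2030-07-20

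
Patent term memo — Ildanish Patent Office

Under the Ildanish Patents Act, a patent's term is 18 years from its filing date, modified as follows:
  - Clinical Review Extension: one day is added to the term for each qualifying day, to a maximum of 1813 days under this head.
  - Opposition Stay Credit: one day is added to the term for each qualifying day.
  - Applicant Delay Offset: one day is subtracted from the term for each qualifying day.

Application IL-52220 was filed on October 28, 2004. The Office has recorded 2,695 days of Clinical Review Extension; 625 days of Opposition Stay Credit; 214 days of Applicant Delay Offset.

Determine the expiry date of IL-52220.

2028-11-29

Base term: filing date + 18 years → 28 October 2022.
Clinical Review Extension: 2695 days claimed exceeds the 1813-day cap, so +1813 days → 15 October 2027.
Opposition Stay Credit: +625 days → 1 July 2029.
Applicant Delay Offset: −214 days → 29 November 2028.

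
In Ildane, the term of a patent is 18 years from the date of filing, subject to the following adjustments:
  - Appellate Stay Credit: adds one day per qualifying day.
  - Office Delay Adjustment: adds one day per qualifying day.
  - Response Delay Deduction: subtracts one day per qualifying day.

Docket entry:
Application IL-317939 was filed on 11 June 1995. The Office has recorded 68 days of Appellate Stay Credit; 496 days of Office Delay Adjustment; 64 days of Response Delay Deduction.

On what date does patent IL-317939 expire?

Base term: filing date + 18 years → 11 June 2013.
Appellate Stay Credit: +68 days → 18 August 2013.
Office Delay Adjustment: +496 days → 27 December 2014.
Response Delay Deduction: −64 days → 24 October 2014.

October 24, 2014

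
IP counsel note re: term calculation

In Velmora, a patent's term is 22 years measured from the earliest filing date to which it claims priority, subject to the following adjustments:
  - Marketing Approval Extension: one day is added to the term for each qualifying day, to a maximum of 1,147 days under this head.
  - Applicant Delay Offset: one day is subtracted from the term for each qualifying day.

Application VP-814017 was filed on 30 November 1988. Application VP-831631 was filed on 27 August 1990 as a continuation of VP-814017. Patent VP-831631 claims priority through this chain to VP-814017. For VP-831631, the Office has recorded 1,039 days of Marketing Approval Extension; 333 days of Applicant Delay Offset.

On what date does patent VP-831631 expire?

2012-11-05

Earliest priority filing: 30 November 1988.
Base term: 30 November 1988 + 22 years → 30 November 2010.
Marketing Approval Extension: 1039 days (within the 1147-day cap) → +1039 days → 4 October 2013.
Applicant Delay Offset: −333 days → 5 November 2012.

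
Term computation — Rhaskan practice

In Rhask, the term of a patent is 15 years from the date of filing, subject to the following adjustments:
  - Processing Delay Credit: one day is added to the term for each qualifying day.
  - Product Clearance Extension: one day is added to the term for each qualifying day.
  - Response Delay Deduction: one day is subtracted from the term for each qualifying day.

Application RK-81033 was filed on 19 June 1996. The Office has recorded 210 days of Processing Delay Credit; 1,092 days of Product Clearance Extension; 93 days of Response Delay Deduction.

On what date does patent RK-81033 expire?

Base term: filing date + 15 years → 19 June 2011.
Processing Delay Credit: +210 days → 15 January 2012.
Product Clearance Extension: +1092 days → 11 January 2015.
Response Delay Deduction: −93 days → 10 October 2014.

October 10, 2014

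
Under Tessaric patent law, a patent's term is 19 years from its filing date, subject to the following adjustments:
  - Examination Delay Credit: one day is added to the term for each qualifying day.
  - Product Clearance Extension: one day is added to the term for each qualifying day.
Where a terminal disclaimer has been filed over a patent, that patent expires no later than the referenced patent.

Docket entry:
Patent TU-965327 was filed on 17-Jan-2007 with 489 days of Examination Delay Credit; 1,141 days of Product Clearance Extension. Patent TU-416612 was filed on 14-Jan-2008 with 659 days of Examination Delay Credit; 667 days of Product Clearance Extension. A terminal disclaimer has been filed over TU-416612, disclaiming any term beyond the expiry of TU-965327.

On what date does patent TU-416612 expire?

July 5, 2030

Natural term of TU-416612:
  Base: filing + 19 years → 14 January 2027.
  Examination Delay Credit: +659 days → 3 November 2028.
  Product Clearance Extension: +667 days → 1 September 2030.
Expiry of referenced patent TU-965327:
  Base: filing + 19 years → 17 January 2026.
  Examination Delay Credit: +489 days → 21 May 2027.
  Product Clearance Extension: +1141 days → 5 July 2030.
Terminal disclaimer: TU-416612 expires on the earlier of 1 September 2030 and 5 July 2030.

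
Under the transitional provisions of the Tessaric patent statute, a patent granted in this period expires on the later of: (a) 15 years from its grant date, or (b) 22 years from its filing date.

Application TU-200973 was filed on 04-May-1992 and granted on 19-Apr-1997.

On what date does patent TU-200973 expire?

May 4, 2014

(a) grant + 15 years → 19 April 2012.
(b) filing + 22 years → 4 May 2014.
Later of the two: 4 May 2014.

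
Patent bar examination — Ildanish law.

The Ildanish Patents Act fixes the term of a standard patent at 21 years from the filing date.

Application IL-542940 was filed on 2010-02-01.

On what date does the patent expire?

2031-02-01

Filing date + 21 years → 1 February 2031.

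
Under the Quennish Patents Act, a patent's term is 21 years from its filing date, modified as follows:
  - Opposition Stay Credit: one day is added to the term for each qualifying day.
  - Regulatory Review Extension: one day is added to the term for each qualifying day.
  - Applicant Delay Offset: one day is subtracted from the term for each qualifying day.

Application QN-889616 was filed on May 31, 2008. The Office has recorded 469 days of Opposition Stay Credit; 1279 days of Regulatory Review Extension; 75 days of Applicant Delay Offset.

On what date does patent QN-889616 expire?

December 29, 2033

Base term: filing date + 21 years → 31 May 2029.
Opposition Stay Credit: +469 days → 12 September 2030.
Regulatory Review Extension: +1279 days → 14 March 2034.
Applicant Delay Offset: −75 days → 29 December 2033.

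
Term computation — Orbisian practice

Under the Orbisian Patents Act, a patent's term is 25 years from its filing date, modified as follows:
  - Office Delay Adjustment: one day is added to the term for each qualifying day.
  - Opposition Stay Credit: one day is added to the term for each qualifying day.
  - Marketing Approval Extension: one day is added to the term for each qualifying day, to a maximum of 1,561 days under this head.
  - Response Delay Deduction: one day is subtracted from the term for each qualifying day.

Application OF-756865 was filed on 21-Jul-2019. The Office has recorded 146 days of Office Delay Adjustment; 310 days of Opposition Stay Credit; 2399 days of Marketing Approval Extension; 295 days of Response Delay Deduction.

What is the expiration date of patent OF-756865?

2049-04-08

Base term: filing date + 25 years → 21 July 2044.
Office Delay Adjustment: +146 days → 14 December 2044.
Opposition Stay Credit: +310 days → 20 October 2045.
Marketing Approval Extension: 2399 days claimed exceeds the 1561-day cap, so +1561 days → 28 January 2050.
Response Delay Deduction: −295 days → 8 April 2049.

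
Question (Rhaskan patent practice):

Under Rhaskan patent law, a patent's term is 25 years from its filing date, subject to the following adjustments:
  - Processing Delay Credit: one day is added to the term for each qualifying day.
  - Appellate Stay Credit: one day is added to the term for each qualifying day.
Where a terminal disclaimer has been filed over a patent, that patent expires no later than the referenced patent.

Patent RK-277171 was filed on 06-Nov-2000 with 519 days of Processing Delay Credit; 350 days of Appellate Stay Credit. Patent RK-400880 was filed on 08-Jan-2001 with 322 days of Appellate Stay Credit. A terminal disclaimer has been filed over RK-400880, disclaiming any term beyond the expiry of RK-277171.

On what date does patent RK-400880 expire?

Natural term of RK-400880:
  Base: filing + 25 years → 8 January 2026.
  Appellate Stay Credit: +322 days → 26 November 2026.
Expiry of referenced patent RK-277171:
  Base: filing + 25 years → 6 November 2025.
  Processing Delay Credit: +519 days → 9 April 2027.
  Appellate Stay Credit: +350 days → 24 March 2028.
Terminal disclaimer: RK-400880 expires on the earlier of 26 November 2026 and 24 March 2028.

2026-11-26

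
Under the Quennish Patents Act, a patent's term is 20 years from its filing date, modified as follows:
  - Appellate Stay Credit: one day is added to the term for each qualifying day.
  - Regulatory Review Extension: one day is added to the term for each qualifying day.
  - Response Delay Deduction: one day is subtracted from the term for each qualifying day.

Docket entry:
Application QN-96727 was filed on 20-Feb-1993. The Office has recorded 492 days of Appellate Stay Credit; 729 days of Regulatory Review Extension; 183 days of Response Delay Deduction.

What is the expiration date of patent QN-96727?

Base term: filing date + 20 years → 20 February 2013.
Appellate Stay Credit: +492 days → 27 June 2014.
Regulatory Review Extension: +729 days → 25 June 2016.
Response Delay Deduction: −183 days → 25 December 2015.

2015-12-25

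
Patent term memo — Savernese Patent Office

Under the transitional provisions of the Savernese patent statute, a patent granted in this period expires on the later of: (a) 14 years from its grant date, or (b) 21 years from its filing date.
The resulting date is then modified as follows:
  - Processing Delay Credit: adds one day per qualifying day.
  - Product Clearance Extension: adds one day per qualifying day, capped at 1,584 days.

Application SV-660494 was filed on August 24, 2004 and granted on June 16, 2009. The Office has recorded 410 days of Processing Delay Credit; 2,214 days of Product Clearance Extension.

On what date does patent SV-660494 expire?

February 8, 2031

(a) grant + 14 years → 16 June 2023.
(b) filing + 21 years → 24 August 2025.
Later of the two: 24 August 2025.
Processing Delay Credit: +410 days → 8 October 2026.
Product Clearance Extension: 2214 days claimed exceeds the 1584-day cap, so +1584 days → 8 February 2031.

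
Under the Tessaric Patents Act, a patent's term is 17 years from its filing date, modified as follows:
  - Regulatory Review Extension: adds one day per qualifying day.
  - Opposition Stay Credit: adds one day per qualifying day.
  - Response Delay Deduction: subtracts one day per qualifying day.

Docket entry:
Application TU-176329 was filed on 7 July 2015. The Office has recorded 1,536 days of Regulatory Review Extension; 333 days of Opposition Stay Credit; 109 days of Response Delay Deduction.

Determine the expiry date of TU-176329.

May 2, 2037

Base term: filing date + 17 years → 7 July 2032.
Regulatory Review Extension: +1536 days → 20 September 2036.
Opposition Stay Credit: +333 days → 19 August 2037.
Response Delay Deduction: −109 days → 2 May 2037.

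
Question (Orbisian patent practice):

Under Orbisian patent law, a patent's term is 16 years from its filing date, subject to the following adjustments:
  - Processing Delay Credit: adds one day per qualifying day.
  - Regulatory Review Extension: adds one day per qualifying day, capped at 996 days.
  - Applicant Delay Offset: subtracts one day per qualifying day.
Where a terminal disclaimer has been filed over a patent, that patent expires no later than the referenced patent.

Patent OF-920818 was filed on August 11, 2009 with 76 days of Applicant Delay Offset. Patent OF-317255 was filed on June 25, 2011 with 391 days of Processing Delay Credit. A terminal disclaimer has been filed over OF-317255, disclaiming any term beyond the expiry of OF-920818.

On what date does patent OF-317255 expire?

Natural term of OF-317255:
  Base: filing + 16 years → 25 June 2027.
  Processing Delay Credit: +391 days → 20 July 2028.
Expiry of referenced patent OF-920818:
  Base: filing + 16 years → 11 August 2025.
  Applicant Delay Offset: −76 days → 27 May 2025.
Terminal disclaimer: OF-317255 expires on the earlier of 20 July 2028 and 27 May 2025.

2025-05-27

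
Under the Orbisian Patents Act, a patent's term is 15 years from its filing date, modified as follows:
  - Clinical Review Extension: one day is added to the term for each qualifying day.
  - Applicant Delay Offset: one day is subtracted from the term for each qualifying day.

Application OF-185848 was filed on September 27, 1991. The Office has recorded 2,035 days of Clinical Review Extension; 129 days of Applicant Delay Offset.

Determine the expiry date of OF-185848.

Base term: filing date + 15 years → 27 September 2006.
Clinical Review Extension: +2035 days → 23 April 2012.
Applicant Delay Offset: −129 days → 16 December 2011.

2011-12-16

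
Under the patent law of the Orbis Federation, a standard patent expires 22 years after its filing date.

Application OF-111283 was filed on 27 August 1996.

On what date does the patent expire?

2018-08-27

Filing date + 22 years → 27 August 2018.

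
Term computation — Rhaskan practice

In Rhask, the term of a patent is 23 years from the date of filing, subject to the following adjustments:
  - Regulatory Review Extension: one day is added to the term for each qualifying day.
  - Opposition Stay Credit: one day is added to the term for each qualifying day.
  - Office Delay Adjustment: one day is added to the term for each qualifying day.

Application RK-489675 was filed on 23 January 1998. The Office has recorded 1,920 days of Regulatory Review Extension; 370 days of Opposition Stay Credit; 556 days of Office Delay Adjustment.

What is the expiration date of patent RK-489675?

2028-11-08

Base term: filing date + 23 years → 23 January 2021.
Regulatory Review Extension: +1920 days → 27 April 2026.
Opposition Stay Credit: +370 days → 2 May 2027.
Office Delay Adjustment: +556 days → 8 November 2028.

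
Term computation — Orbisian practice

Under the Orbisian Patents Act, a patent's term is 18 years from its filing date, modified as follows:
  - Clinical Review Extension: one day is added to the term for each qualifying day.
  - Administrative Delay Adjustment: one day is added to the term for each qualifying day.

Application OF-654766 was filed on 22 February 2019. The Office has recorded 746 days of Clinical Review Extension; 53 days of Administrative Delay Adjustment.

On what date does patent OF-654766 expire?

May 2, 2039

Base term: filing date + 18 years → 22 February 2037.
Clinical Review Extension: +746 days → 10 March 2039.
Administrative Delay Adjustment: +53 days → 2 May 2039.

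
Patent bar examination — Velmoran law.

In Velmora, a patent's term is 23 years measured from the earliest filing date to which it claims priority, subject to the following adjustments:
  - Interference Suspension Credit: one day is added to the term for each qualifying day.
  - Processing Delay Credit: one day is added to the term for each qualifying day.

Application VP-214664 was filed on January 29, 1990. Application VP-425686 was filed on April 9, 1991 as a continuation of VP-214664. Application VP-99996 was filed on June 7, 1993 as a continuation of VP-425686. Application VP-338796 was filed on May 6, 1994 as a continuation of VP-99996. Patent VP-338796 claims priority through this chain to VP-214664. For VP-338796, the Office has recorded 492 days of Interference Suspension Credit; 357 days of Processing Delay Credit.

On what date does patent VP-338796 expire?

Earliest priority filing: 29 January 1990.
Base term: 29 January 1990 + 23 years → 29 January 2013.
Interference Suspension Credit: +492 days → 5 June 2014.
Processing Delay Credit: +357 days → 28 May 2015.

May 28, 2015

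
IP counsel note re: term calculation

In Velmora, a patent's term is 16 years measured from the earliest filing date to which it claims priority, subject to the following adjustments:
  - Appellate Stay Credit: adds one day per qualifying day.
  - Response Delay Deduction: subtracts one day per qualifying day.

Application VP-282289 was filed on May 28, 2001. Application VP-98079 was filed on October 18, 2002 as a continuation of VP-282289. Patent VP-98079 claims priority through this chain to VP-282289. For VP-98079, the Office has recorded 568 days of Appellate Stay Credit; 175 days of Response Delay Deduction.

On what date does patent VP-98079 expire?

June 25, 2018

Earliest priority filing: 28 May 2001.
Base term: 28 May 2001 + 16 years → 28 May 2017.
Appellate Stay Credit: +568 days → 17 December 2018.
Response Delay Deduction: −175 days → 25 June 2018.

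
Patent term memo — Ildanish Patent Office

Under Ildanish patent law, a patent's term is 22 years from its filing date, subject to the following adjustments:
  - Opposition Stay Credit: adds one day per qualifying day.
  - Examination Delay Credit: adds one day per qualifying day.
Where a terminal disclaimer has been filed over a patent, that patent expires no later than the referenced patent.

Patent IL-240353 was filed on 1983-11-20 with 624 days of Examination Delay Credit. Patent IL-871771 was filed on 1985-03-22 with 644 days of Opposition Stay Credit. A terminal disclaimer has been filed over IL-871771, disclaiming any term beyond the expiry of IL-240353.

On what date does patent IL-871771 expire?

2007-08-06

Natural term of IL-871771:
  Base: filing + 22 years → 22 March 2007.
  Opposition Stay Credit: +644 days → 25 December 2008.
Expiry of referenced patent IL-240353:
  Base: filing + 22 years → 20 November 2005.
  Examination Delay Credit: +624 days → 6 August 2007.
Terminal disclaimer: IL-871771 expires on the earlier of 25 December 2008 and 6 August 2007.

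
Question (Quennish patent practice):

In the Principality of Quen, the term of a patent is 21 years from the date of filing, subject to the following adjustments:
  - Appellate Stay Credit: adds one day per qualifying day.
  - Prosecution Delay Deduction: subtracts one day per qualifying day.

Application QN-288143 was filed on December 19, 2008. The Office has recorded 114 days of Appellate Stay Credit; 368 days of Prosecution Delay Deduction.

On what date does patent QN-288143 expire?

April 9, 2029

Base term: filing date + 21 years → 19 December 2029.
Appellate Stay Credit: +114 days → 12 April 2030.
Prosecution Delay Deduction: −368 days → 9 April 2029.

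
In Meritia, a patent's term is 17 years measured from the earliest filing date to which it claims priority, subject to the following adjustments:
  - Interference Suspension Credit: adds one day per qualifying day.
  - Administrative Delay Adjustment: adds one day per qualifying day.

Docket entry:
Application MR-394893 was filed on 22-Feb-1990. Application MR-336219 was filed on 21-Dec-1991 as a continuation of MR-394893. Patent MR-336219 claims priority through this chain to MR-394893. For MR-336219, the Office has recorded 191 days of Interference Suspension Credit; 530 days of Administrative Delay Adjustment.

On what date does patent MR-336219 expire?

Earliest priority filing: 22 February 1990.
Base term: 22 February 1990 + 17 years → 22 February 2007.
Interference Suspension Credit: +191 days → 1 September 2007.
Administrative Delay Adjustment: +530 days → 12 February 2009.

2009-02-12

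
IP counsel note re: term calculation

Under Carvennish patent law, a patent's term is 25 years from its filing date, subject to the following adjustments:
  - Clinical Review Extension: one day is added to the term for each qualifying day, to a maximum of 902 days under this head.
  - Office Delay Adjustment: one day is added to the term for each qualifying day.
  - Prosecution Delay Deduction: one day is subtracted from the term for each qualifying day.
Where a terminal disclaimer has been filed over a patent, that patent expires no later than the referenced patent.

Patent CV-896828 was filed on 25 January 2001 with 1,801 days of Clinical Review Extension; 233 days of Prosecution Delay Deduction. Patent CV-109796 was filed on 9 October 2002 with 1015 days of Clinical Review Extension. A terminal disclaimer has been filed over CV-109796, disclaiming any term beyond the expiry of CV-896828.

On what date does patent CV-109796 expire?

2027-11-25

Natural term of CV-109796:
  Base: filing + 25 years → 9 October 2027.
  Clinical Review Extension: 1015 days claimed exceeds the 902-day cap, so +902 days → 29 March 2030.
Expiry of referenced patent CV-896828:
  Base: filing + 25 years → 25 January 2026.
  Clinical Review Extension: 1801 days claimed exceeds the 902-day cap, so +902 days → 15 July 2028.
  Prosecution Delay Deduction: −233 days → 25 November 2027.
Terminal disclaimer: CV-109796 expires on the earlier of 29 March 2030 and 25 November 2027.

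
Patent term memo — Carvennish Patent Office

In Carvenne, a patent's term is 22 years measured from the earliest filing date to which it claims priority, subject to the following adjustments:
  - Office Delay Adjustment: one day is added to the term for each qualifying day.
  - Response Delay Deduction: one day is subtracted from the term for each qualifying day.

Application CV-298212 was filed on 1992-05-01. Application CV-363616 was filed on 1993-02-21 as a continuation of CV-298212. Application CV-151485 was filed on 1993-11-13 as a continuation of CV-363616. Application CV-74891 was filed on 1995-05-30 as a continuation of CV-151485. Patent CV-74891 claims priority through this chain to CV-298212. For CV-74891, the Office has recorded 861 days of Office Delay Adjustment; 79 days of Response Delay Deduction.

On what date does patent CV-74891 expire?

Earliest priority filing: 1 May 1992.
Base term: 1 May 1992 + 22 years → 1 May 2014.
Office Delay Adjustment: +861 days → 8 September 2016.
Response Delay Deduction: −79 days → 21 June 2016.

2016-06-21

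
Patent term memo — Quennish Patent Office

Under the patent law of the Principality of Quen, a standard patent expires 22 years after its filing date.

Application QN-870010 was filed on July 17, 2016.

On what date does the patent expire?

2038-07-17

Filing date + 22 years → 17 July 2038.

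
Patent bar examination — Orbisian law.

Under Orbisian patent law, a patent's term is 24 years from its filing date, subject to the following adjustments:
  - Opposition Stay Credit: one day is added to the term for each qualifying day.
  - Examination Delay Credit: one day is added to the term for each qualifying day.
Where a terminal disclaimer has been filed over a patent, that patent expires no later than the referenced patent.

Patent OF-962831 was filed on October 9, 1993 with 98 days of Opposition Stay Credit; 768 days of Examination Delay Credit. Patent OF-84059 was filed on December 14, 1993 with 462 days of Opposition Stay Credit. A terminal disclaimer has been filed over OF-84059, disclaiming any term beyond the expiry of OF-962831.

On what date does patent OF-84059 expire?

March 21, 2019

Natural term of OF-84059:
  Base: filing + 24 years → 14 December 2017.
  Opposition Stay Credit: +462 days → 21 March 2019.
Expiry of referenced patent OF-962831:
  Base: filing + 24 years → 9 October 2017.
  Opposition Stay Credit: +98 days → 15 January 2018.
  Examination Delay Credit: +768 days → 22 February 2020.
Terminal disclaimer: OF-84059 expires on the earlier of 21 March 2019 and 22 February 2020.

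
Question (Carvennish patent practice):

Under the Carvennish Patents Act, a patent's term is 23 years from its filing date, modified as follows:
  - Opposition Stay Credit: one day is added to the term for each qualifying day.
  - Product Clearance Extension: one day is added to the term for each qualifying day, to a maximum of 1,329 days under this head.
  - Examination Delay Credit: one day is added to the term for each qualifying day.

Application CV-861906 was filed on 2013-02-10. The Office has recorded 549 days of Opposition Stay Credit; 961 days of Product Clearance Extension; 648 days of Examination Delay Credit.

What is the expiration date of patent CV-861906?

Base term: filing date + 23 years → 10 February 2036.
Opposition Stay Credit: +549 days → 12 August 2037.
Product Clearance Extension: 961 days (within the 1329-day cap) → +961 days → 30 March 2040.
Examination Delay Credit: +648 days → 7 January 2042.

2042-01-07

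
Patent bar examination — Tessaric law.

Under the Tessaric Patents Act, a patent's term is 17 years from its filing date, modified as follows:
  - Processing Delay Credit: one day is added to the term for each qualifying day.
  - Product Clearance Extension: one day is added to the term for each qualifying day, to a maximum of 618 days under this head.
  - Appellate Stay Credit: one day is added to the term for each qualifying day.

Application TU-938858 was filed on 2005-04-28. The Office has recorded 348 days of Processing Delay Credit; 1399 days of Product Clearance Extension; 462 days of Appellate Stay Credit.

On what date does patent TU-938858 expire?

Base term: filing date + 17 years → 28 April 2022.
Processing Delay Credit: +348 days → 11 April 2023.
Product Clearance Extension: 1399 days claimed exceeds the 618-day cap, so +618 days → 19 December 2024.
Appellate Stay Credit: +462 days → 26 March 2026.

March 26, 2026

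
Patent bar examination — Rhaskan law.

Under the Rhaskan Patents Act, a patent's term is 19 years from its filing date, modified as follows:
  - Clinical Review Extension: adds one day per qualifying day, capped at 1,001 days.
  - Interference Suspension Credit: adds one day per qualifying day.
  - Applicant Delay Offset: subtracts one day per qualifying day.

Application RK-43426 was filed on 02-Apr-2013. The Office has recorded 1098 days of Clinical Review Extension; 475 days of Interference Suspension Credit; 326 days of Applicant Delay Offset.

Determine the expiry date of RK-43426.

2035-05-27

Base term: filing date + 19 years → 2 April 2032.
Clinical Review Extension: 1098 days claimed exceeds the 1001-day cap, so +1001 days → 29 December 2034.
Interference Suspension Credit: +475 days → 17 April 2036.
Applicant Delay Offset: −326 days → 27 May 2035.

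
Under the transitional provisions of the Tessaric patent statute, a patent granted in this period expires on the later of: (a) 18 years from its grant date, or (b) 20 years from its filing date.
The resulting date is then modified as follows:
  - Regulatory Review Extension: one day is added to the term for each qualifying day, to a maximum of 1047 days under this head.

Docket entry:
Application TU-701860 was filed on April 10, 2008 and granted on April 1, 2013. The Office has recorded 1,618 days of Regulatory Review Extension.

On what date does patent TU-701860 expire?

(a) grant + 18 years → 1 April 2031.
(b) filing + 20 years → 10 April 2028.
Later of the two: 1 April 2031.
Regulatory Review Extension: 1618 days claimed exceeds the 1047-day cap, so +1047 days → 11 February 2034.

February 11, 2034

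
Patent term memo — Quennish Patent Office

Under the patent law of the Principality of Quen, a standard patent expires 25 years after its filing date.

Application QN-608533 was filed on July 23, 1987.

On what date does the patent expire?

Filing date + 25 years → 23 July 2012.

2012-07-23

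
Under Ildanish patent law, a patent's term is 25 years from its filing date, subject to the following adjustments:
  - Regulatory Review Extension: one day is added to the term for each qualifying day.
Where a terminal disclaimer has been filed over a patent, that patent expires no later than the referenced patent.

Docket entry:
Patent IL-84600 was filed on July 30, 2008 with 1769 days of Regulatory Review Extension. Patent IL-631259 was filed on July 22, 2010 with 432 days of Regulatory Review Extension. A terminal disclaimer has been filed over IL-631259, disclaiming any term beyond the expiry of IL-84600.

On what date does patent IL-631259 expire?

2036-09-26

Natural term of IL-631259:
  Base: filing + 25 years → 22 July 2035.
  Regulatory Review Extension: +432 days → 26 September 2036.
Expiry of referenced patent IL-84600:
  Base: filing + 25 years → 30 July 2033.
  Regulatory Review Extension: +1769 days → 3 June 2038.
Terminal disclaimer: IL-631259 expires on the earlier of 26 September 2036 and 3 June 2038.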